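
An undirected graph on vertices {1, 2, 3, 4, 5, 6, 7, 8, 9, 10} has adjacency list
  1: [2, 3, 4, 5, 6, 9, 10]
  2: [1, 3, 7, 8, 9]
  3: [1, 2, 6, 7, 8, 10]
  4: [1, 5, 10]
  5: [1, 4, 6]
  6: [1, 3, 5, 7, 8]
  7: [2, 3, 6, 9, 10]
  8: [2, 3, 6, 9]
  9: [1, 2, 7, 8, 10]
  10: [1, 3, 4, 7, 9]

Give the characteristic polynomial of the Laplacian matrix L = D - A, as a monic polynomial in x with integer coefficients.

x^10 - 48x^9 + 1006x^8 - 12070x^7 + 91239x^6 - 449840x^5 + 1443296x^4 - 2897122x^3 + 3287761x^2 - 1597760x

Reading degrees in the order [1, 2, 3, 4, 5, 6, 7, 8, 9, 10] gives [7, 5, 6, 3, 3, 5, 5, 4, 5, 5]; set D = diag(7, 5, 6, 3, 3, 5, 5, 4, 5, 5) and form L = D - A. Computing det(xI - L) by cofactor expansion (or equivalently via sum-over-permutations) gives x^10 - 48x^9 + 1006x^8 - 12070x^7 + 91239x^6 - 449840x^5 + 1443296x^4 - 2897122x^3 + 3287761x^2 - 1597760x. Since p(0) = det(-L) = 0, x divides p(x). There is one zero in the spectrum, matching the 1 component. By the matrix-tree theorem the graph has (1/10) * product of the nonzero eigenvalues = 159776 spanning trees.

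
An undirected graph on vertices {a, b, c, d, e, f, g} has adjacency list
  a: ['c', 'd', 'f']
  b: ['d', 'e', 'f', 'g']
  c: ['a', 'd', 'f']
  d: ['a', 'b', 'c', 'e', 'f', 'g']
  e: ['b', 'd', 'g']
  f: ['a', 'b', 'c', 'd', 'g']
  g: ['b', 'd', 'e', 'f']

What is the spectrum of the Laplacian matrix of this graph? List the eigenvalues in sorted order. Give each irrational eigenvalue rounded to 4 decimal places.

With the vertex order [a, b, c, d, e, f, g], the degrees are [3, 4, 3, 6, 3, 5, 4], giving D = diag(3, 4, 3, 6, 3, 5, 4) and L = D - A. L is symmetric positive semidefinite, so every eigenvalue is real and nonnegative. The eigenvalues sum to 28, which equals trace(L) = 2|E|.

[0, 1.7639, 4, 4, 5, 6.2361, 7]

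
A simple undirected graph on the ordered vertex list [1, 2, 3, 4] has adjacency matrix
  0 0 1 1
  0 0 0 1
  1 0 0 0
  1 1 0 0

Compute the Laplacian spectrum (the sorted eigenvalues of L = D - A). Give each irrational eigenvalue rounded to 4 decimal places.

With the vertex order [1, 2, 3, 4], the degrees are [2, 1, 1, 2], giving D = diag(2, 1, 1, 2) and L = D - A. Since every row of L sums to 0, the all-ones vector is in the kernel and 0 is an eigenvalue. The single zero eigenvalue shows the graph is connected.

[0, 0.5858, 2, 3.4142]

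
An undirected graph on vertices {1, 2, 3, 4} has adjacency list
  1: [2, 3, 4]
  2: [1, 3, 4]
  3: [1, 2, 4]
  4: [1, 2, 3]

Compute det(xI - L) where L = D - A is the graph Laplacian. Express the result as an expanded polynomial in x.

x^4 - 12x^3 + 48x^2 - 64x

Each diagonal entry of L is the vertex degree and each off-diagonal entry is -1 where an edge is present, 0 otherwise; in the order [1, 2, 3, 4] the diagonal is [3, 3, 3, 3]. The eigenvalues of L are [0, 4, 4, 4]; the characteristic polynomial is the product of (x - lambda_i), which multiplies out to x^4 - 12x^3 + 48x^2 - 64x. The coefficient of x^3 equals -trace(L) = -12, matching the sum of degrees. There is one zero in the spectrum, matching the 1 component. The largest eigenvalue, 4, is at most the vertex count 4.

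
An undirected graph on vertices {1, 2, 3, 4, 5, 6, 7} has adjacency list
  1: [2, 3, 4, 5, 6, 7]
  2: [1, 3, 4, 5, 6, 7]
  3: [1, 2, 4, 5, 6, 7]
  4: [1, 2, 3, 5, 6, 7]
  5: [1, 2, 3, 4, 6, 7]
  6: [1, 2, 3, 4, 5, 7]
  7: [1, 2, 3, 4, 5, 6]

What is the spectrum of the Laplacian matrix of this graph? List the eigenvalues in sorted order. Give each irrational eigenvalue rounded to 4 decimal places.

Each diagonal entry of L is the vertex degree and each off-diagonal entry is -1 where an edge is present, 0 otherwise; in the order [1, 2, 3, 4, 5, 6, 7] the diagonal is [6, 6, 6, 6, 6, 6, 6]. The multiplicity of 0 as a Laplacian eigenvalue equals the number of connected components. The single zero eigenvalue shows the graph is connected. By the matrix-tree theorem the graph has (1/7) * product of the nonzero eigenvalues = 16807 spanning trees. The largest eigenvalue, 7, is at most the vertex count 7.

[0, 7, 7, 7, 7, 7, 7]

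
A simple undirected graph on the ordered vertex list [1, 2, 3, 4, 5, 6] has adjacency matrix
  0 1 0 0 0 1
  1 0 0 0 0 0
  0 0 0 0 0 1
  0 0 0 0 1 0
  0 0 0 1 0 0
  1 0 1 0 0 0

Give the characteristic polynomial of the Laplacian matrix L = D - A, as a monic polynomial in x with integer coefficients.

With the vertex order [1, 2, 3, 4, 5, 6], the degrees are [2, 1, 1, 1, 1, 2], giving D = diag(2, 1, 1, 1, 1, 2) and L = D - A. L has integer entries, so p(x) = det(xI - L) has integer coefficients. Expanding the determinant yields x^6 - 8x^5 + 22x^4 - 24x^3 + 8x^2. The coefficient of x^5 equals -trace(L) = -8, matching the sum of degrees.

x^6 - 8x^5 + 22x^4 - 24x^3 + 8x^2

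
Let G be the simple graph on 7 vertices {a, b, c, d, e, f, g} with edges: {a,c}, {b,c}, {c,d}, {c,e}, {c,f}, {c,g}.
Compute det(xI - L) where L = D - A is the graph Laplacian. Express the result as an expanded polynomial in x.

x^7 - 12x^6 + 45x^5 - 80x^4 + 75x^3 - 36x^2 + 7x

Reading degrees in the order [a, b, c, d, e, f, g] gives [1, 1, 6, 1, 1, 1, 1]; set D = diag(1, 1, 6, 1, 1, 1, 1) and form L = D - A. L has integer entries, so p(x) = det(xI - L) has integer coefficients. Expanding the determinant yields x^7 - 12x^6 + 45x^5 - 80x^4 + 75x^3 - 36x^2 + 7x. Since p(0) = det(-L) = 0, x divides p(x). The largest eigenvalue, 7, is at most the vertex count 7. The eigenvalues sum to 12, which equals trace(L) = 2|E|.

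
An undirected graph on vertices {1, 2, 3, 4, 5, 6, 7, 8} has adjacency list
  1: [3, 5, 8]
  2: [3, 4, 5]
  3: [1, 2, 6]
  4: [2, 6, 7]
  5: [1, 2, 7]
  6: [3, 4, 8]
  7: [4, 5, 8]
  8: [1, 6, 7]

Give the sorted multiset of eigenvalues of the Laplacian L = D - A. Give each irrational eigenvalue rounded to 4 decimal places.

Reading degrees in the order [1, 2, 3, 4, 5, 6, 7, 8] gives [3, 3, 3, 3, 3, 3, 3, 3]; set D = diag(3, 3, 3, 3, 3, 3, 3, 3) and form L = D - A. The multiplicity of 0 as a Laplacian eigenvalue equals the number of connected components. The single zero eigenvalue shows the graph is connected. The eigenvalues sum to 24, which equals trace(L) = 2|E|. There is one zero in the spectrum, matching the 1 component.

[0, 2, 2, 2, 4, 4, 4, 6]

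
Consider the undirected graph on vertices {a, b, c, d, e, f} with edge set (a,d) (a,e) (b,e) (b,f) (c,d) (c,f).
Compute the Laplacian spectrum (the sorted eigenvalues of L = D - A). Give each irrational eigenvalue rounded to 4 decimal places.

[0, 1, 1, 3, 3, 4]

With the vertex order [a, b, c, d, e, f], the degrees are [2, 2, 2, 2, 2, 2], giving D = diag(2, 2, 2, 2, 2, 2) and L = D - A. The multiplicity of 0 as a Laplacian eigenvalue equals the number of connected components. The single zero eigenvalue shows the graph is connected.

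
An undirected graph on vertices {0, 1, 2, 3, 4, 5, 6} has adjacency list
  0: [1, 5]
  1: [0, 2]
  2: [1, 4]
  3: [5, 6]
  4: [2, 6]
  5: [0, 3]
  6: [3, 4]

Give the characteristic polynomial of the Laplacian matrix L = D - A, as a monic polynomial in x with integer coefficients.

x^7 - 14x^6 + 77x^5 - 210x^4 + 294x^3 - 196x^2 + 49x

With the vertex order [0, 1, 2, 3, 4, 5, 6], the degrees are [2, 2, 2, 2, 2, 2, 2], giving D = diag(2, 2, 2, 2, 2, 2, 2) and L = D - A. Computing det(xI - L) by cofactor expansion (or equivalently via sum-over-permutations) gives x^7 - 14x^6 + 77x^5 - 210x^4 + 294x^3 - 196x^2 + 49x. The constant term is 0 because L is singular (the all-ones vector lies in its kernel). The largest eigenvalue, 3.8019, is at most the vertex count 7.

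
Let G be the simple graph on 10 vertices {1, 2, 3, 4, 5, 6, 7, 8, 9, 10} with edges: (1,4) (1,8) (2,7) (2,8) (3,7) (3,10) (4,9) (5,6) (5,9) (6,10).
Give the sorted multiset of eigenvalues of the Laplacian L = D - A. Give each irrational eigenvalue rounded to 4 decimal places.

[0, 0.3820, 0.3820, 1.3820, 1.3820, 2.6180, 2.6180, 3.6180, 3.6180, 4]

Each diagonal entry of L is the vertex degree and each off-diagonal entry is -1 where an edge is present, 0 otherwise; in the order [1, 2, 3, 4, 5, 6, 7, 8, 9, 10] the diagonal is [2, 2, 2, 2, 2, 2, 2, 2, 2, 2]. L is symmetric positive semidefinite, so every eigenvalue is real and nonnegative. The eigenvalues sum to 20, which equals trace(L) = 2|E|.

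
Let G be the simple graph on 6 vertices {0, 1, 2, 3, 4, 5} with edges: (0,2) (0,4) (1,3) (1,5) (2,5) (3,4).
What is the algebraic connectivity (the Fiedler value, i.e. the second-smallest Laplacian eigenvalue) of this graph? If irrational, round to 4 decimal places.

With the vertex order [0, 1, 2, 3, 4, 5], the degrees are [2, 2, 2, 2, 2, 2], giving D = diag(2, 2, 2, 2, 2, 2) and L = D - A. The smallest Laplacian eigenvalue is always 0. The next one, lambda_2 = 1, measures how hard the graph is to disconnect: larger values mean better connectivity.

1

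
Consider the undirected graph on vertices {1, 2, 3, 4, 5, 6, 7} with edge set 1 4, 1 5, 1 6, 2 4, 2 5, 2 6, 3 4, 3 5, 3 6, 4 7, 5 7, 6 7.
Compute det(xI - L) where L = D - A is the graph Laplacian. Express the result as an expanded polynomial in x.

With the vertex order [1, 2, 3, 4, 5, 6, 7], the degrees are [3, 3, 3, 4, 4, 4, 3], giving D = diag(3, 3, 3, 4, 4, 4, 3) and L = D - A. L has integer entries, so p(x) = det(xI - L) has integer coefficients. Expanding the determinant yields x^7 - 24x^6 + 234x^5 - 1192x^4 + 3357x^3 - 4968x^2 + 3024x. Since p(0) = det(-L) = 0, x divides p(x). By the matrix-tree theorem the graph has (1/7) * product of the nonzero eigenvalues = 432 spanning trees.

x^7 - 24x^6 + 234x^5 - 1192x^4 + 3357x^3 - 4968x^2 + 3024x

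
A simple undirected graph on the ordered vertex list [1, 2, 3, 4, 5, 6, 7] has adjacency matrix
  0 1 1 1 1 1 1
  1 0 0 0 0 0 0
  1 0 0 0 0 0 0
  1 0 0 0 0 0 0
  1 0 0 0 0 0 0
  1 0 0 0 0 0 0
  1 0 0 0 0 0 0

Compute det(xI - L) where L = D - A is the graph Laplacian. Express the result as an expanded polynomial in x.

x^7 - 12x^6 + 45x^5 - 80x^4 + 75x^3 - 36x^2 + 7x

Each diagonal entry of L is the vertex degree and each off-diagonal entry is -1 where an edge is present, 0 otherwise; in the order [1, 2, 3, 4, 5, 6, 7] the diagonal is [6, 1, 1, 1, 1, 1, 1]. The eigenvalues of L are [0, 1, 1, 1, 1, 1, 7]; the characteristic polynomial is the product of (x - lambda_i), which multiplies out to x^7 - 12x^6 + 45x^5 - 80x^4 + 75x^3 - 36x^2 + 7x. Since p(0) = det(-L) = 0, x divides p(x).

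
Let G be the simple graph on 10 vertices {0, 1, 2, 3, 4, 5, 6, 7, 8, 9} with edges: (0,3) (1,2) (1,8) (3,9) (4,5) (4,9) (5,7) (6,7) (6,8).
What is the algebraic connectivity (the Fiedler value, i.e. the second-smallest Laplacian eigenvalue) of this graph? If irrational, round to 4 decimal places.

0.0979

Reading degrees in the order [0, 1, 2, 3, 4, 5, 6, 7, 8, 9] gives [1, 2, 1, 2, 2, 2, 2, 2, 2, 2]; set D = diag(1, 2, 1, 2, 2, 2, 2, 2, 2, 2) and form L = D - A. Computing the eigenvalues of L and sorting gives [0, 0.0979, 0.3820, 0.8244, 1.3820, 2, 2.6180, 3.1756, 3.6180, 3.9021]. The Fiedler value lambda_2 = 0.0979 is strictly positive, so the graph is connected. The eigenvalues sum to 18, which equals trace(L) = 2|E|.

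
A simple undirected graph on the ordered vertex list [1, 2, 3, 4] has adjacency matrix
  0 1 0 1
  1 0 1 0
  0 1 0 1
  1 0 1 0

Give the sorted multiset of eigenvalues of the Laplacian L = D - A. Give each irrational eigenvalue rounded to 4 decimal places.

With the vertex order [1, 2, 3, 4], the degrees are [2, 2, 2, 2], giving D = diag(2, 2, 2, 2) and L = D - A. Diagonalising L (or applying a numerical eigensolver to the 4x4 matrix) gives the spectrum above. The largest eigenvalue, 4, is at most the vertex count 4. There is one zero in the spectrum, matching the 1 component.

[0, 2, 2, 4]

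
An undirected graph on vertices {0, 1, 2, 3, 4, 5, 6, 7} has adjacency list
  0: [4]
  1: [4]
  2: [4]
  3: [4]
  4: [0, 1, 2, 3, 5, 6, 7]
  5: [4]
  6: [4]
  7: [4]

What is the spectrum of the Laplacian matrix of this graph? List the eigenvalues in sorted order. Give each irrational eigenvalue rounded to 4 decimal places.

Reading degrees in the order [0, 1, 2, 3, 4, 5, 6, 7] gives [1, 1, 1, 1, 7, 1, 1, 1]; set D = diag(1, 1, 1, 1, 7, 1, 1, 1) and form L = D - A. The multiplicity of 0 as a Laplacian eigenvalue equals the number of connected components. The single zero eigenvalue shows the graph is connected.

[0, 1, 1, 1, 1, 1, 1, 8]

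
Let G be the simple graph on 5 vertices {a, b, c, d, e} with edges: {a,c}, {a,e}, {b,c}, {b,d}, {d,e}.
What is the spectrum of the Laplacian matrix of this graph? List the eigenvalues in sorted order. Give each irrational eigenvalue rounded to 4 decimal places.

[0, 1.3820, 1.3820, 3.6180, 3.6180]

With the vertex order [a, b, c, d, e], the degrees are [2, 2, 2, 2, 2], giving D = diag(2, 2, 2, 2, 2) and L = D - A. Since every row of L sums to 0, the all-ones vector is in the kernel and 0 is an eigenvalue. The single zero eigenvalue shows the graph is connected. The largest eigenvalue, 3.6180, is at most the vertex count 5. There is one zero in the spectrum, matching the 1 component.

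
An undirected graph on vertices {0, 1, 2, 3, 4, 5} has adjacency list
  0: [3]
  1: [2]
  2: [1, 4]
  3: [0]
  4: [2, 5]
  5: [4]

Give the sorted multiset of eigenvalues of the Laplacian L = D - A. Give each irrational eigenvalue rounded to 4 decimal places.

[0, 0, 0.5858, 2, 2, 3.4142]

With the vertex order [0, 1, 2, 3, 4, 5], the degrees are [1, 1, 2, 1, 2, 1], giving D = diag(1, 1, 2, 1, 2, 1) and L = D - A. The multiplicity of 0 as a Laplacian eigenvalue equals the number of connected components. The 2 zero eigenvalues correspond to the 2 connected components.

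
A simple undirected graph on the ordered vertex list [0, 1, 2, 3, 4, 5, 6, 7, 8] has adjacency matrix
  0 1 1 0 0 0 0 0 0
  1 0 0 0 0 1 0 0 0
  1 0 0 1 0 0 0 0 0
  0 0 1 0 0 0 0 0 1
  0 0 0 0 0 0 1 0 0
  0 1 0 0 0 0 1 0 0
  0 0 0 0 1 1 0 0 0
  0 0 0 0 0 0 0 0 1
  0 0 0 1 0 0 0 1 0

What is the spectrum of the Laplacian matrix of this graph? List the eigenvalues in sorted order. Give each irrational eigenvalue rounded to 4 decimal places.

Reading degrees in the order [0, 1, 2, 3, 4, 5, 6, 7, 8] gives [2, 2, 2, 2, 1, 2, 2, 1, 2]; set D = diag(2, 2, 2, 2, 1, 2, 2, 1, 2) and form L = D - A. Diagonalising L (or applying a numerical eigensolver to the 9x9 matrix) gives the spectrum above. The eigenvalues sum to 16, which equals trace(L) = 2|E|.

[0, 0.1206, 0.4679, 1, 1.6527, 2.3473, 3, 3.5321, 3.8794]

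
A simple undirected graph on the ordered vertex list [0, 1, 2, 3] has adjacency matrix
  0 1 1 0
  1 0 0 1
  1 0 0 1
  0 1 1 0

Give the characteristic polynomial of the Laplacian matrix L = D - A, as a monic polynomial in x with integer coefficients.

With the vertex order [0, 1, 2, 3], the degrees are [2, 2, 2, 2], giving D = diag(2, 2, 2, 2) and L = D - A. L has integer entries, so p(x) = det(xI - L) has integer coefficients. Expanding the determinant yields x^4 - 8x^3 + 20x^2 - 16x. Since p(0) = det(-L) = 0, x divides p(x). The eigenvalues sum to 8, which equals trace(L) = 2|E|. There is one zero in the spectrum, matching the 1 component.

x^4 - 8x^3 + 20x^2 - 16x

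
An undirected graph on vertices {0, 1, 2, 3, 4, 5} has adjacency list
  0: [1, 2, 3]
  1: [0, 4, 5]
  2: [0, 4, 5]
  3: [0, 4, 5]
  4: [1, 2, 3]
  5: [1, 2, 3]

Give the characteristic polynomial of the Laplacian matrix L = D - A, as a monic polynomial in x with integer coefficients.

x^6 - 18x^5 + 126x^4 - 432x^3 + 729x^2 - 486x

Each diagonal entry of L is the vertex degree and each off-diagonal entry is -1 where an edge is present, 0 otherwise; in the order [0, 1, 2, 3, 4, 5] the diagonal is [3, 3, 3, 3, 3, 3]. The eigenvalues of L are [0, 3, 3, 3, 3, 6]; the characteristic polynomial is the product of (x - lambda_i), which multiplies out to x^6 - 18x^5 + 126x^4 - 432x^3 + 729x^2 - 486x. The constant term is 0 because L is singular (the all-ones vector lies in its kernel). There is one zero in the spectrum, matching the 1 component. The eigenvalues sum to 18, which equals trace(L) = 2|E|.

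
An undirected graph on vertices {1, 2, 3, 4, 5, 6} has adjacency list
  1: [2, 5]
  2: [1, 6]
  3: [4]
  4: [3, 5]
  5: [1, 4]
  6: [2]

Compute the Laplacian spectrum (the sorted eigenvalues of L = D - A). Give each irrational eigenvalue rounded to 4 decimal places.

[0, 0.2679, 1, 2, 3, 3.7321]

Each diagonal entry of L is the vertex degree and each off-diagonal entry is -1 where an edge is present, 0 otherwise; in the order [1, 2, 3, 4, 5, 6] the diagonal is [2, 2, 1, 2, 2, 1]. L is symmetric positive semidefinite, so every eigenvalue is real and nonnegative. There is one zero in the spectrum, matching the 1 component.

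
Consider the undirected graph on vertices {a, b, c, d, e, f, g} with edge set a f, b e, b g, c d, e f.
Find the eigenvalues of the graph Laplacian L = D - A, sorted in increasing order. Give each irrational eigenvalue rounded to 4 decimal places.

Each diagonal entry of L is the vertex degree and each off-diagonal entry is -1 where an edge is present, 0 otherwise; in the order [a, b, c, d, e, f, g] the diagonal is [1, 2, 1, 1, 2, 2, 1]. The multiplicity of 0 as a Laplacian eigenvalue equals the number of connected components. The 2 zero eigenvalues correspond to the 2 connected components. The eigenvalues sum to 10, which equals trace(L) = 2|E|.

[0, 0, 0.3820, 1.3820, 2, 2.6180, 3.6180]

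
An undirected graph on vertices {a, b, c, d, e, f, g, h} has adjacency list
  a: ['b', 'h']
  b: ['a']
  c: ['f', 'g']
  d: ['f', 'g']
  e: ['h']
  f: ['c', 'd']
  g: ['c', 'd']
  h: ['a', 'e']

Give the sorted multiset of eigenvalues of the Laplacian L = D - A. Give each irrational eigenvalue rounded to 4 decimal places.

Each diagonal entry of L is the vertex degree and each off-diagonal entry is -1 where an edge is present, 0 otherwise; in the order [a, b, c, d, e, f, g, h] the diagonal is [2, 1, 2, 2, 1, 2, 2, 2]. Diagonalising L (or applying a numerical eigensolver to the 8x8 matrix) gives the spectrum above. The 2 zero eigenvalues correspond to the 2 connected components. The largest eigenvalue, 4, is at most the vertex count 8.

[0, 0, 0.5858, 2, 2, 2, 3.4142, 4]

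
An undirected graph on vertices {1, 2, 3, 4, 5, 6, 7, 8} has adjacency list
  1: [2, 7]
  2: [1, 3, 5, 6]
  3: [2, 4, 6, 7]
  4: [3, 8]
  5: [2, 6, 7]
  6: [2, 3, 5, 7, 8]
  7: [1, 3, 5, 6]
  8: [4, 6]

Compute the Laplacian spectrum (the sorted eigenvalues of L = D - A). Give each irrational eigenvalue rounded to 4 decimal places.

With the vertex order [1, 2, 3, 4, 5, 6, 7, 8], the degrees are [2, 4, 4, 2, 3, 5, 4, 2], giving D = diag(2, 4, 4, 2, 3, 5, 4, 2) and L = D - A. Since every row of L sums to 0, the all-ones vector is in the kernel and 0 is an eigenvalue. The single zero eigenvalue shows the graph is connected. The largest eigenvalue, 6.3255, is at most the vertex count 8.

[0, 0.9932, 2.2080, 2.6072, 3.7803, 4, 6.0859, 6.3255]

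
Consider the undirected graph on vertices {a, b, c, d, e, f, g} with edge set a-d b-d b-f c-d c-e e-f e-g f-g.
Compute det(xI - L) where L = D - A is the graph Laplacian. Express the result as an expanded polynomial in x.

x^7 - 16x^6 + 100x^5 - 308x^4 + 485x^3 - 364x^2 + 98x

Reading degrees in the order [a, b, c, d, e, f, g] gives [1, 2, 2, 3, 3, 3, 2]; set D = diag(1, 2, 2, 3, 3, 3, 2) and form L = D - A. Computing det(xI - L) by cofactor expansion (or equivalently via sum-over-permutations) gives x^7 - 16x^6 + 100x^5 - 308x^4 + 485x^3 - 364x^2 + 98x. Since p(0) = det(-L) = 0, x divides p(x).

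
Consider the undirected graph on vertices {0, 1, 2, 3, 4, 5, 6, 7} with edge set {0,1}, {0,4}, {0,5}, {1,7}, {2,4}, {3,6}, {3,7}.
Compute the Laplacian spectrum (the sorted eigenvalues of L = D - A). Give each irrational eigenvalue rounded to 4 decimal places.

With the vertex order [0, 1, 2, 3, 4, 5, 6, 7], the degrees are [3, 2, 1, 2, 2, 1, 1, 2], giving D = diag(3, 2, 1, 2, 2, 1, 1, 2) and L = D - A. L is symmetric positive semidefinite, so every eigenvalue is real and nonnegative. The single zero eigenvalue shows the graph is connected. By the matrix-tree theorem the graph has (1/8) * product of the nonzero eigenvalues = 1 spanning tree. The largest eigenvalue, 4.3429, is at most the vertex count 8.

[0, 0.1864, 0.5858, 1, 2, 2.4707, 3.4142, 4.3429]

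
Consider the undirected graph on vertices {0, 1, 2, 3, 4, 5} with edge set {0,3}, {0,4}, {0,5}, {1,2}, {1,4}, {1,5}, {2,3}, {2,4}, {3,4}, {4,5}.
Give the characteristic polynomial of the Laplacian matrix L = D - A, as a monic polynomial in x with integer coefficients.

Reading degrees in the order [0, 1, 2, 3, 4, 5] gives [3, 3, 3, 3, 5, 3]; set D = diag(3, 3, 3, 3, 5, 3) and form L = D - A. Computing det(xI - L) by cofactor expansion (or equivalently via sum-over-permutations) gives x^6 - 20x^5 + 155x^4 - 580x^3 + 1045x^2 - 726x. Since p(0) = det(-L) = 0, x divides p(x).

x^6 - 20x^5 + 155x^4 - 580x^3 + 1045x^2 - 726x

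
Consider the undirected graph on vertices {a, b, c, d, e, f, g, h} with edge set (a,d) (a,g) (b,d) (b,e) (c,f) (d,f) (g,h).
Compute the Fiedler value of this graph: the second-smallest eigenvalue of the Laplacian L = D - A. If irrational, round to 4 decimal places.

0.2434

Each diagonal entry of L is the vertex degree and each off-diagonal entry is -1 where an edge is present, 0 otherwise; in the order [a, b, c, d, e, f, g, h] the diagonal is [2, 2, 1, 3, 1, 2, 2, 1]. Computing the eigenvalues of L and sorting gives [0, 0.2434, 0.3820, 1.1798, 2, 2.6180, 3.1386, 4.4383]. The Fiedler value lambda_2 = 0.2434 is strictly positive, so the graph is connected. By the matrix-tree theorem the graph has (1/8) * product of the nonzero eigenvalues = 1 spanning tree. The eigenvalues sum to 14, which equals trace(L) = 2|E|.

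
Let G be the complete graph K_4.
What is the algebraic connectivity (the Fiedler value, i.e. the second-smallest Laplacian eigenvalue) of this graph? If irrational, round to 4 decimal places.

The graph has 4 vertices and degree multiset [3, 3, 3, 3]; D is the diagonal matrix of degrees and L = D - A. The sorted Laplacian eigenvalues are [0, 4, 4, 4]; the algebraic connectivity is the second entry, 4. There is one zero in the spectrum, matching the 1 component. The largest eigenvalue, 4, is at most the vertex count 4.

4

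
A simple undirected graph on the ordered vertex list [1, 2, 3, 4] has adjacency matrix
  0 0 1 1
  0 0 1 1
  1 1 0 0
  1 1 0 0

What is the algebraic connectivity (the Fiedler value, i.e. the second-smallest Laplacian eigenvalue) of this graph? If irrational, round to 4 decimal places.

2

With the vertex order [1, 2, 3, 4], the degrees are [2, 2, 2, 2], giving D = diag(2, 2, 2, 2) and L = D - A. The sorted Laplacian eigenvalues are [0, 2, 2, 4]; the algebraic connectivity is the second entry, 2. There is one zero in the spectrum, matching the 1 component.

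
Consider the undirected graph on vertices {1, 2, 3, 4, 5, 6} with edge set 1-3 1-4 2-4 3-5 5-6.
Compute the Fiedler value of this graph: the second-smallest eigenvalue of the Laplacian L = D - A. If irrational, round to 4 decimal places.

With the vertex order [1, 2, 3, 4, 5, 6], the degrees are [2, 1, 2, 2, 2, 1], giving D = diag(2, 1, 2, 2, 2, 1) and L = D - A. The smallest Laplacian eigenvalue is always 0. The next one, lambda_2 = 0.2679, measures how hard the graph is to disconnect: larger values mean better connectivity. The eigenvalues sum to 10, which equals trace(L) = 2|E|. There is one zero in the spectrum, matching the 1 component.

0.2679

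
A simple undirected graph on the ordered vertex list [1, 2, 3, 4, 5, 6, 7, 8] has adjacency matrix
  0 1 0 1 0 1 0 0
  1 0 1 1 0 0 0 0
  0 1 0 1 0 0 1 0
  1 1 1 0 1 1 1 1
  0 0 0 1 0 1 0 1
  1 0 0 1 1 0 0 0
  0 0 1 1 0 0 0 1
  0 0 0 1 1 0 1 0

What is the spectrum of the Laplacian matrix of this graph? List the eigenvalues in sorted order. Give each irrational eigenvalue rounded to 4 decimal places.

With the vertex order [1, 2, 3, 4, 5, 6, 7, 8], the degrees are [3, 3, 3, 7, 3, 3, 3, 3], giving D = diag(3, 3, 3, 7, 3, 3, 3, 3) and L = D - A. Since every row of L sums to 0, the all-ones vector is in the kernel and 0 is an eigenvalue. The single zero eigenvalue shows the graph is connected. There is one zero in the spectrum, matching the 1 component. The eigenvalues sum to 28, which equals trace(L) = 2|E|.

[0, 1.7530, 1.7530, 3.4450, 3.4450, 4.8019, 4.8019, 8]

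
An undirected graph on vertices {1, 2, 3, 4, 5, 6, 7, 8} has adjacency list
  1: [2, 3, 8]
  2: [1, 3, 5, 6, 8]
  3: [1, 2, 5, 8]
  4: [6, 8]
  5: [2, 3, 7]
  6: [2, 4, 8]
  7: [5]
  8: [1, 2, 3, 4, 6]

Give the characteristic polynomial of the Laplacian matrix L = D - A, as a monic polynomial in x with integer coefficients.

Reading degrees in the order [1, 2, 3, 4, 5, 6, 7, 8] gives [3, 5, 4, 2, 3, 3, 1, 5]; set D = diag(3, 5, 4, 2, 3, 3, 1, 5) and form L = D - A. L has integer entries, so p(x) = det(xI - L) has integer coefficients. Expanding the determinant yields x^8 - 26x^7 + 276x^6 - 1536x^5 + 4777x^4 - 8142x^3 + 6822x^2 - 2056x. The constant term is 0 because L is singular (the all-ones vector lies in its kernel). By the matrix-tree theorem the graph has (1/8) * product of the nonzero eigenvalues = 257 spanning trees.

x^8 - 26x^7 + 276x^6 - 1536x^5 + 4777x^4 - 8142x^3 + 6822x^2 - 2056x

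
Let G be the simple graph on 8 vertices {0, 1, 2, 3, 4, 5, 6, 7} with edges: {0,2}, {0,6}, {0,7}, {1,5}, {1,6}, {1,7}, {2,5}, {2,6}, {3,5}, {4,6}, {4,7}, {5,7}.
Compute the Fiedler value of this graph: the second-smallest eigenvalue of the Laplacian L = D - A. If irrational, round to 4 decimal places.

0.8037

Reading degrees in the order [0, 1, 2, 3, 4, 5, 6, 7] gives [3, 3, 3, 1, 2, 4, 4, 4]; set D = diag(3, 3, 3, 1, 2, 4, 4, 4) and form L = D - A. The sorted Laplacian eigenvalues are [0, 0.8037, 1.8975, 2.4297, 3.4716, 3.7798, 5.6941, 5.9235]; the algebraic connectivity is the second entry, 0.8037. The eigenvalues sum to 24, which equals trace(L) = 2|E|. By the matrix-tree theorem the graph has (1/8) * product of the nonzero eigenvalues = 205 spanning trees.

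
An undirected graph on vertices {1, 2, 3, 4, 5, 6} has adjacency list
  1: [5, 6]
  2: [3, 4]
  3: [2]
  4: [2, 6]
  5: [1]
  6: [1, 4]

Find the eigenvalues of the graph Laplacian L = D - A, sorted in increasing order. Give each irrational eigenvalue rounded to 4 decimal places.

[0, 0.2679, 1, 2, 3, 3.7321]

With the vertex order [1, 2, 3, 4, 5, 6], the degrees are [2, 2, 1, 2, 1, 2], giving D = diag(2, 2, 1, 2, 1, 2) and L = D - A. The multiplicity of 0 as a Laplacian eigenvalue equals the number of connected components. By the matrix-tree theorem the graph has (1/6) * product of the nonzero eigenvalues = 1 spanning tree.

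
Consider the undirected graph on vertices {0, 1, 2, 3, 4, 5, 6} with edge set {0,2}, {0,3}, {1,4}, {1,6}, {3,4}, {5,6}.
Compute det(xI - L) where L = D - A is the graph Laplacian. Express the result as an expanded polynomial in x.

Reading degrees in the order [0, 1, 2, 3, 4, 5, 6] gives [2, 2, 1, 2, 2, 1, 2]; set D = diag(2, 2, 1, 2, 2, 1, 2) and form L = D - A. L has integer entries, so p(x) = det(xI - L) has integer coefficients. Expanding the determinant yields x^7 - 12x^6 + 55x^5 - 120x^4 + 126x^3 - 56x^2 + 7x. The constant term is 0 because L is singular (the all-ones vector lies in its kernel). By the matrix-tree theorem the graph has (1/7) * product of the nonzero eigenvalues = 1 spanning tree.

x^7 - 12x^6 + 55x^5 - 120x^4 + 126x^3 - 56x^2 + 7x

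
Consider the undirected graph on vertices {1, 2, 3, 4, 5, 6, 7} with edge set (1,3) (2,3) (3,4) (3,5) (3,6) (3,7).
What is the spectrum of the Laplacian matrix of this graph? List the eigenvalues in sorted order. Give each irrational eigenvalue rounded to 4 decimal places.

Each diagonal entry of L is the vertex degree and each off-diagonal entry is -1 where an edge is present, 0 otherwise; in the order [1, 2, 3, 4, 5, 6, 7] the diagonal is [1, 1, 6, 1, 1, 1, 1]. L is symmetric positive semidefinite, so every eigenvalue is real and nonnegative. There is one zero in the spectrum, matching the 1 component.

[0, 1, 1, 1, 1, 1, 7]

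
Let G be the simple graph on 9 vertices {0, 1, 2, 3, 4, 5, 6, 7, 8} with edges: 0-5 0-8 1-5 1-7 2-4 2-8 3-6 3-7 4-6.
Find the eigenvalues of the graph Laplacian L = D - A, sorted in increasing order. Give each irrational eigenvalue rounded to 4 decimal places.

With the vertex order [0, 1, 2, 3, 4, 5, 6, 7, 8], the degrees are [2, 2, 2, 2, 2, 2, 2, 2, 2], giving D = diag(2, 2, 2, 2, 2, 2, 2, 2, 2) and L = D - A. Diagonalising L (or applying a numerical eigensolver to the 9x9 matrix) gives the spectrum above. The largest eigenvalue, 3.8794, is at most the vertex count 9.

[0, 0.4679, 0.4679, 1.6527, 1.6527, 3, 3, 3.8794, 3.8794]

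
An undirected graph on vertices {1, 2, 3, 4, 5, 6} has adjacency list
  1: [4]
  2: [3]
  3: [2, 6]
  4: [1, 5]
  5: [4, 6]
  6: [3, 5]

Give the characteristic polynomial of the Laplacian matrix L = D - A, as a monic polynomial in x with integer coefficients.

x^6 - 10x^5 + 36x^4 - 56x^3 + 35x^2 - 6x

With the vertex order [1, 2, 3, 4, 5, 6], the degrees are [1, 1, 2, 2, 2, 2], giving D = diag(1, 1, 2, 2, 2, 2) and L = D - A. L has integer entries, so p(x) = det(xI - L) has integer coefficients. Expanding the determinant yields x^6 - 10x^5 + 36x^4 - 56x^3 + 35x^2 - 6x. Since p(0) = det(-L) = 0, x divides p(x).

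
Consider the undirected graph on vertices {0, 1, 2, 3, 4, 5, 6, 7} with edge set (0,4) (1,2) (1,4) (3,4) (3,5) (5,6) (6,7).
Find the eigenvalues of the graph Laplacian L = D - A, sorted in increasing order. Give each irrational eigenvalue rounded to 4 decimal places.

[0, 0.1864, 0.5858, 1, 2, 2.4707, 3.4142, 4.3429]

Each diagonal entry of L is the vertex degree and each off-diagonal entry is -1 where an edge is present, 0 otherwise; in the order [0, 1, 2, 3, 4, 5, 6, 7] the diagonal is [1, 2, 1, 2, 3, 2, 2, 1]. L is symmetric positive semidefinite, so every eigenvalue is real and nonnegative. The single zero eigenvalue shows the graph is connected. The eigenvalues sum to 14, which equals trace(L) = 2|E|.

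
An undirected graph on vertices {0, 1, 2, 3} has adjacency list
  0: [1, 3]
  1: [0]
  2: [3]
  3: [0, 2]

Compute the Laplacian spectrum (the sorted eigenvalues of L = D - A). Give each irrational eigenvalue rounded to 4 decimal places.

[0, 0.5858, 2, 3.4142]

Each diagonal entry of L is the vertex degree and each off-diagonal entry is -1 where an edge is present, 0 otherwise; in the order [0, 1, 2, 3] the diagonal is [2, 1, 1, 2]. Diagonalising L (or applying a numerical eigensolver to the 4x4 matrix) gives the spectrum above. The single zero eigenvalue shows the graph is connected. The eigenvalues sum to 6, which equals trace(L) = 2|E|.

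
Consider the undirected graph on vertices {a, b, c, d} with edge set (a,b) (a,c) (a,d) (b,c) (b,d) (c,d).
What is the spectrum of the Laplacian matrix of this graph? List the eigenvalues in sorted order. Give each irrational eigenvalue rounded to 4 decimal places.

[0, 4, 4, 4]

Reading degrees in the order [a, b, c, d] gives [3, 3, 3, 3]; set D = diag(3, 3, 3, 3) and form L = D - A. Since every row of L sums to 0, the all-ones vector is in the kernel and 0 is an eigenvalue. The single zero eigenvalue shows the graph is connected. There is one zero in the spectrum, matching the 1 component. The eigenvalues sum to 12, which equals trace(L) = 2|E|.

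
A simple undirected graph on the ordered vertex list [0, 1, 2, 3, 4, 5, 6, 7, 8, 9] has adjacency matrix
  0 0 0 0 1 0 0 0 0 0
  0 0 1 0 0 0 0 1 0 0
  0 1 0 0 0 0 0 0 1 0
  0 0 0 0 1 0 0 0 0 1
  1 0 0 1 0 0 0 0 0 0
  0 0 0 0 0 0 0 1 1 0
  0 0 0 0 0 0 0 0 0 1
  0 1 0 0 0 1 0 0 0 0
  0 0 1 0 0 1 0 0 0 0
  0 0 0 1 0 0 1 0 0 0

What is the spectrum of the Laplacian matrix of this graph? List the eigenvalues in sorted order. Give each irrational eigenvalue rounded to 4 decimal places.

With the vertex order [0, 1, 2, 3, 4, 5, 6, 7, 8, 9], the degrees are [1, 2, 2, 2, 2, 2, 1, 2, 2, 2], giving D = diag(1, 2, 2, 2, 2, 2, 1, 2, 2, 2) and L = D - A. L is symmetric positive semidefinite, so every eigenvalue is real and nonnegative. The 2 zero eigenvalues correspond to the 2 connected components. The eigenvalues sum to 18, which equals trace(L) = 2|E|.

[0, 0, 0.3820, 1.3820, 1.3820, 1.3820, 2.6180, 3.6180, 3.6180, 3.6180]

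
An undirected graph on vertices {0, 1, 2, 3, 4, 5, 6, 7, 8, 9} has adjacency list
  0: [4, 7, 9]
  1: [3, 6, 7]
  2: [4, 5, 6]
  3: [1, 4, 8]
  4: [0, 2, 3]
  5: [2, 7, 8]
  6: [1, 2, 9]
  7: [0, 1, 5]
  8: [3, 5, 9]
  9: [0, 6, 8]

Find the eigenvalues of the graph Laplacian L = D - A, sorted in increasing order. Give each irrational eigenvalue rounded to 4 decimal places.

With the vertex order [0, 1, 2, 3, 4, 5, 6, 7, 8, 9], the degrees are [3, 3, 3, 3, 3, 3, 3, 3, 3, 3], giving D = diag(3, 3, 3, 3, 3, 3, 3, 3, 3, 3) and L = D - A. L is symmetric positive semidefinite, so every eigenvalue is real and nonnegative. The single zero eigenvalue shows the graph is connected.

[0, 2, 2, 2, 2, 2, 5, 5, 5, 5]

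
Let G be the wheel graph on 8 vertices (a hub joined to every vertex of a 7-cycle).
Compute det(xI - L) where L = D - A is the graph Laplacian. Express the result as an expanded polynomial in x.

x^8 - 28x^7 + 322x^6 - 1974x^5 + 6965x^4 - 14126x^3 + 15225x^2 - 6728x

The graph has 8 vertices and degree multiset [7, 3, 3, 3, 3, 3, 3, 3]; D is the diagonal matrix of degrees and L = D - A. Computing det(xI - L) by cofactor expansion (or equivalently via sum-over-permutations) gives x^8 - 28x^7 + 322x^6 - 1974x^5 + 6965x^4 - 14126x^3 + 15225x^2 - 6728x. The constant term is 0 because L is singular (the all-ones vector lies in its kernel). The eigenvalues sum to 28, which equals trace(L) = 2|E|. There is one zero in the spectrum, matching the 1 component.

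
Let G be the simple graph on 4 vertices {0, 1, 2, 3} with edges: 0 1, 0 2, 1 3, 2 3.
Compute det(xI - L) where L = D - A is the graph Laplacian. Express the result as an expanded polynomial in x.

x^4 - 8x^3 + 20x^2 - 16x

With the vertex order [0, 1, 2, 3], the degrees are [2, 2, 2, 2], giving D = diag(2, 2, 2, 2) and L = D - A. The eigenvalues of L are [0, 2, 2, 4]; the characteristic polynomial is the product of (x - lambda_i), which multiplies out to x^4 - 8x^3 + 20x^2 - 16x. Since p(0) = det(-L) = 0, x divides p(x). The largest eigenvalue, 4, is at most the vertex count 4. By the matrix-tree theorem the graph has (1/4) * product of the nonzero eigenvalues = 4 spanning trees.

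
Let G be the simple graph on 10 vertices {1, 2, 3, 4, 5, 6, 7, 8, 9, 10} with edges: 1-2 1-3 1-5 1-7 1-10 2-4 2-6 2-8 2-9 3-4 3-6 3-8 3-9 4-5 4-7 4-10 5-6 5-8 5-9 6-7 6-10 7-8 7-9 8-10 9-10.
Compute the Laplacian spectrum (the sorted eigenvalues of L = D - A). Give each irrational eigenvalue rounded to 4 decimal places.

Each diagonal entry of L is the vertex degree and each off-diagonal entry is -1 where an edge is present, 0 otherwise; in the order [1, 2, 3, 4, 5, 6, 7, 8, 9, 10] the diagonal is [5, 5, 5, 5, 5, 5, 5, 5, 5, 5]. The multiplicity of 0 as a Laplacian eigenvalue equals the number of connected components. There is one zero in the spectrum, matching the 1 component.

[0, 5, 5, 5, 5, 5, 5, 5, 5, 10]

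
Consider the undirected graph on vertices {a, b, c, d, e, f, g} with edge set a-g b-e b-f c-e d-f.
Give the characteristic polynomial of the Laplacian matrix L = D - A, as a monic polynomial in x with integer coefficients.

x^7 - 10x^6 + 37x^5 - 62x^4 + 45x^3 - 10x^2

Each diagonal entry of L is the vertex degree and each off-diagonal entry is -1 where an edge is present, 0 otherwise; in the order [a, b, c, d, e, f, g] the diagonal is [1, 2, 1, 1, 2, 2, 1]. L has integer entries, so p(x) = det(xI - L) has integer coefficients. Expanding the determinant yields x^7 - 10x^6 + 37x^5 - 62x^4 + 45x^3 - 10x^2. The constant term is 0 because L is singular (the all-ones vector lies in its kernel). The largest eigenvalue, 3.6180, is at most the vertex count 7. The eigenvalues sum to 10, which equals trace(L) = 2|E|.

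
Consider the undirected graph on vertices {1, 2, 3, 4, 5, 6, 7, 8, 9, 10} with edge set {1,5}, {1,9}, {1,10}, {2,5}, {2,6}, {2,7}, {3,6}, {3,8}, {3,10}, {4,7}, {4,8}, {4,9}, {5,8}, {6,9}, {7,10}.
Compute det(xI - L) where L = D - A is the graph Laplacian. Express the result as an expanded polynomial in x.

Reading degrees in the order [1, 2, 3, 4, 5, 6, 7, 8, 9, 10] gives [3, 3, 3, 3, 3, 3, 3, 3, 3, 3]; set D = diag(3, 3, 3, 3, 3, 3, 3, 3, 3, 3) and form L = D - A. L has integer entries, so p(x) = det(xI - L) has integer coefficients. Expanding the determinant yields x^10 - 30x^9 + 390x^8 - 2880x^7 + 13305x^6 - 39882x^5 + 77640x^4 - 94800x^3 + 66000x^2 - 20000x. The coefficient of x^9 equals -trace(L) = -30, matching the sum of degrees. By the matrix-tree theorem the graph has (1/10) * product of the nonzero eigenvalues = 2000 spanning trees.

x^10 - 30x^9 + 390x^8 - 2880x^7 + 13305x^6 - 39882x^5 + 77640x^4 - 94800x^3 + 66000x^2 - 20000x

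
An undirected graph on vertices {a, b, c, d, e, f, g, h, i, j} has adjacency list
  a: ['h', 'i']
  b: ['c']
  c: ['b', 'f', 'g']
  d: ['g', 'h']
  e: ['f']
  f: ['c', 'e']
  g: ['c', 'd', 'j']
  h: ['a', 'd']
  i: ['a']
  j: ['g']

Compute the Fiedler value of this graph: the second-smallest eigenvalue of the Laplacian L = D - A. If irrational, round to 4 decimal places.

0.1398

Each diagonal entry of L is the vertex degree and each off-diagonal entry is -1 where an edge is present, 0 otherwise; in the order [a, b, c, d, e, f, g, h, i, j] the diagonal is [2, 1, 3, 2, 1, 2, 3, 2, 1, 1]. The sorted Laplacian eigenvalues are [0, 0.1398, 0.4249, 0.6932, 1, 2, 2.2574, 3.1456, 3.6414, 4.6978]; the algebraic connectivity is the second entry, 0.1398. The eigenvalues sum to 18, which equals trace(L) = 2|E|. There is one zero in the spectrum, matching the 1 component.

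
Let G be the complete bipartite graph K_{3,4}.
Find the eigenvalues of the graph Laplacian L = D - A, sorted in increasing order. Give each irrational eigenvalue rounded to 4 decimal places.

[0, 3, 3, 3, 4, 4, 7]

The graph has 7 vertices and degree multiset [4, 4, 4, 3, 3, 3, 3]; D is the diagonal matrix of degrees and L = D - A. Since every row of L sums to 0, the all-ones vector is in the kernel and 0 is an eigenvalue. The single zero eigenvalue shows the graph is connected. The largest eigenvalue, 7, is at most the vertex count 7.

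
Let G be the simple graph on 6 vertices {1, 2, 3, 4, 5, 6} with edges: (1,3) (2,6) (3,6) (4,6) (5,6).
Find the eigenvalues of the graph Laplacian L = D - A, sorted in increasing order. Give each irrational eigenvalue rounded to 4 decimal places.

[0, 0.4859, 1, 1, 2.4280, 5.0861]

With the vertex order [1, 2, 3, 4, 5, 6], the degrees are [1, 1, 2, 1, 1, 4], giving D = diag(1, 1, 2, 1, 1, 4) and L = D - A. Since every row of L sums to 0, the all-ones vector is in the kernel and 0 is an eigenvalue. There is one zero in the spectrum, matching the 1 component.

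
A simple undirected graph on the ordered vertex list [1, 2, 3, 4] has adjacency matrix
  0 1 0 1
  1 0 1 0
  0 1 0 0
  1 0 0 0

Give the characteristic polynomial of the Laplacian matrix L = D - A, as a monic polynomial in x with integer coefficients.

x^4 - 6x^3 + 10x^2 - 4x

With the vertex order [1, 2, 3, 4], the degrees are [2, 2, 1, 1], giving D = diag(2, 2, 1, 1) and L = D - A. Computing det(xI - L) by cofactor expansion (or equivalently via sum-over-permutations) gives x^4 - 6x^3 + 10x^2 - 4x. Since p(0) = det(-L) = 0, x divides p(x). The largest eigenvalue, 3.4142, is at most the vertex count 4.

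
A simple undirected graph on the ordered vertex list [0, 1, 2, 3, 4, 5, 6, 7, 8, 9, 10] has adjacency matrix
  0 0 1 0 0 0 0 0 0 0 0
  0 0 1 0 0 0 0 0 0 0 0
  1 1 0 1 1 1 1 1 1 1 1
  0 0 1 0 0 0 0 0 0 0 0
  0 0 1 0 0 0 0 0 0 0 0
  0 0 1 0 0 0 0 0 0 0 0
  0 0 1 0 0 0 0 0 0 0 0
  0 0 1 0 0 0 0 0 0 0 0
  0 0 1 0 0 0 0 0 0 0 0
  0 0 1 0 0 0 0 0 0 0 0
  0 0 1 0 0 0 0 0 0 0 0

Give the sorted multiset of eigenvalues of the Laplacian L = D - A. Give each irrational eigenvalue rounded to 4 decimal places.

[0, 1, 1, 1, 1, 1, 1, 1, 1, 1, 11]

Each diagonal entry of L is the vertex degree and each off-diagonal entry is -1 where an edge is present, 0 otherwise; in the order [0, 1, 2, 3, 4, 5, 6, 7, 8, 9, 10] the diagonal is [1, 1, 10, 1, 1, 1, 1, 1, 1, 1, 1]. The multiplicity of 0 as a Laplacian eigenvalue equals the number of connected components. The single zero eigenvalue shows the graph is connected. The eigenvalues sum to 20, which equals trace(L) = 2|E|.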